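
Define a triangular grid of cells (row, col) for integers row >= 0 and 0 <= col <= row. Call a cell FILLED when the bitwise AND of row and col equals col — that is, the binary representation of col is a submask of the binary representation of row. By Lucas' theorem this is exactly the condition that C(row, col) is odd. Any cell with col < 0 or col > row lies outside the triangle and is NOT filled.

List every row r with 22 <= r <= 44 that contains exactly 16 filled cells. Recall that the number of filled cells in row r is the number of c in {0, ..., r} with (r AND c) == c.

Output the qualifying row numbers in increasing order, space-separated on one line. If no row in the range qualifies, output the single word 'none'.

Answer: 23 27 29 30 39 43

Derivation:
Row r has 2^popcount(r) filled cells, so we need popcount(r) = log2(16) = 4.
Scan r = 22..44 and keep those with exactly 4 one-bits:
r=22=10110 popcount=3 -> skip
r=23=10111 popcount=4 -> KEEP
r=24=11000 popcount=2 -> skip
r=25=11001 popcount=3 -> skip
r=26=11010 popcount=3 -> skip
r=27=11011 popcount=4 -> KEEP
r=28=11100 popcount=3 -> skip
r=29=11101 popcount=4 -> KEEP
r=30=11110 popcount=4 -> KEEP
r=31=11111 popcount=5 -> skip
r=32=100000 popcount=1 -> skip
r=33=100001 popcount=2 -> skip
r=34=100010 popcount=2 -> skip
r=35=100011 popcount=3 -> skip
r=36=100100 popcount=2 -> skip
r=37=100101 popcount=3 -> skip
r=38=100110 popcount=3 -> skip
r=39=100111 popcount=4 -> KEEP
r=40=101000 popcount=2 -> skip
r=41=101001 popcount=3 -> skip
r=42=101010 popcount=3 -> skip
r=43=101011 popcount=4 -> KEEP
r=44=101100 popcount=3 -> skip
Kept rows: 23 27 29 30 39 43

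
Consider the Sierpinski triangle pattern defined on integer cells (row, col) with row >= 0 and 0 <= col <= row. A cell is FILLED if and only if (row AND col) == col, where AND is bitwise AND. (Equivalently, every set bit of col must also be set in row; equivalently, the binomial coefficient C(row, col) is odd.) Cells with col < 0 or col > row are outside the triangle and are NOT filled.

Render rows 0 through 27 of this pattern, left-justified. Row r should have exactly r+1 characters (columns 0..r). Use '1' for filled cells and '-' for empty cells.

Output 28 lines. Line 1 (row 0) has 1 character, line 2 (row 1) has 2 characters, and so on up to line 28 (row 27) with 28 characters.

r0=0: 1
r1=1: 11
r2=10: 1-1
r3=11: 1111
r4=100: 1---1
r5=101: 11--11
r6=110: 1-1-1-1
r7=111: 11111111
r8=1000: 1-------1
r9=1001: 11------11
r10=1010: 1-1-----1-1
r11=1011: 1111----1111
r12=1100: 1---1---1---1
r13=1101: 11--11--11--11
r14=1110: 1-1-1-1-1-1-1-1
r15=1111: 1111111111111111
r16=10000: 1---------------1
r17=10001: 11--------------11
r18=10010: 1-1-------------1-1
r19=10011: 1111------------1111
r20=10100: 1---1-----------1---1
r21=10101: 11--11----------11--11
r22=10110: 1-1-1-1---------1-1-1-1
r23=10111: 11111111--------11111111
r24=11000: 1-------1-------1-------1
r25=11001: 11------11------11------11
r26=11010: 1-1-----1-1-----1-1-----1-1
r27=11011: 1111----1111----1111----1111

Answer: 1
11
1-1
1111
1---1
11--11
1-1-1-1
11111111
1-------1
11------11
1-1-----1-1
1111----1111
1---1---1---1
11--11--11--11
1-1-1-1-1-1-1-1
1111111111111111
1---------------1
11--------------11
1-1-------------1-1
1111------------1111
1---1-----------1---1
11--11----------11--11
1-1-1-1---------1-1-1-1
11111111--------11111111
1-------1-------1-------1
11------11------11------11
1-1-----1-1-----1-1-----1-1
1111----1111----1111----1111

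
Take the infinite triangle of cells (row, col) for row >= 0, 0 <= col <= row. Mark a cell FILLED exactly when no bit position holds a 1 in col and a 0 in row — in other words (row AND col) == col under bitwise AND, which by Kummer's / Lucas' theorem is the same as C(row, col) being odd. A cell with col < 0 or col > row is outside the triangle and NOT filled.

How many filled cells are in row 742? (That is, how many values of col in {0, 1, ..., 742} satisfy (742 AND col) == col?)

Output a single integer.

Answer: 64

Derivation:
742 in binary = 1011100110
popcount(742) = number of 1-bits in 1011100110 = 6
A col c satisfies (742 AND c) == c iff every set bit of c is also set in 742; each of the 6 set bits of 742 can independently be on or off in c.
count = 2^6 = 64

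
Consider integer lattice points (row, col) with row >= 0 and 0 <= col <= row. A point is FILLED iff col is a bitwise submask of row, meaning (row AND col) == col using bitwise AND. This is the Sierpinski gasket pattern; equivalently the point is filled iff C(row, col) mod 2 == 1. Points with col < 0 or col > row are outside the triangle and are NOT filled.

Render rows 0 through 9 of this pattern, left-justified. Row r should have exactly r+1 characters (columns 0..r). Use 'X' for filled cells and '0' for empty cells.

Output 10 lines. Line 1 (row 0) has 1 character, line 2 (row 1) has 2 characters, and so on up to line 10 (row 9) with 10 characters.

r0=0: X
r1=1: XX
r2=10: X0X
r3=11: XXXX
r4=100: X000X
r5=101: XX00XX
r6=110: X0X0X0X
r7=111: XXXXXXXX
r8=1000: X0000000X
r9=1001: XX000000XX

Answer: X
XX
X0X
XXXX
X000X
XX00XX
X0X0X0X
XXXXXXXX
X0000000X
XX000000XX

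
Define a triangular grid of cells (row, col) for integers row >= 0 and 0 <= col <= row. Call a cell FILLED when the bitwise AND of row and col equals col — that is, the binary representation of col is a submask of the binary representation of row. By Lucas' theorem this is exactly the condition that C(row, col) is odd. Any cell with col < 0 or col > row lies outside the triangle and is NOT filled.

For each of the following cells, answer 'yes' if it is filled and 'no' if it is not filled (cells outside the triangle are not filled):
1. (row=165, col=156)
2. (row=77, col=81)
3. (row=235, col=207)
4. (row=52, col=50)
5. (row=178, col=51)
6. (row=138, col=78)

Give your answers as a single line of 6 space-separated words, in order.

(165,156): row=0b10100101, col=0b10011100, row AND col = 0b10000100 = 132; 132 != 156 -> empty
(77,81): col outside [0, 77] -> not filled
(235,207): row=0b11101011, col=0b11001111, row AND col = 0b11001011 = 203; 203 != 207 -> empty
(52,50): row=0b110100, col=0b110010, row AND col = 0b110000 = 48; 48 != 50 -> empty
(178,51): row=0b10110010, col=0b110011, row AND col = 0b110010 = 50; 50 != 51 -> empty
(138,78): row=0b10001010, col=0b1001110, row AND col = 0b1010 = 10; 10 != 78 -> empty

Answer: no no no no no no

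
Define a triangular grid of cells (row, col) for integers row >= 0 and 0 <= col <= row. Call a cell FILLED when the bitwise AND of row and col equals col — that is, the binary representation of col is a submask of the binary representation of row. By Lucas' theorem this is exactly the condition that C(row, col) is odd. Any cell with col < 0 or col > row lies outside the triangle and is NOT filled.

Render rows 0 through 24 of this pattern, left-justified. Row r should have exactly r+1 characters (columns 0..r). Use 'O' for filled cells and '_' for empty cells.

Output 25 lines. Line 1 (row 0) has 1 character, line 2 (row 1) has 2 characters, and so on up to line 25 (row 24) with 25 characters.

r0=0: O
r1=1: OO
r2=10: O_O
r3=11: OOOO
r4=100: O___O
r5=101: OO__OO
r6=110: O_O_O_O
r7=111: OOOOOOOO
r8=1000: O_______O
r9=1001: OO______OO
r10=1010: O_O_____O_O
r11=1011: OOOO____OOOO
r12=1100: O___O___O___O
r13=1101: OO__OO__OO__OO
r14=1110: O_O_O_O_O_O_O_O
r15=1111: OOOOOOOOOOOOOOOO
r16=10000: O_______________O
r17=10001: OO______________OO
r18=10010: O_O_____________O_O
r19=10011: OOOO____________OOOO
r20=10100: O___O___________O___O
r21=10101: OO__OO__________OO__OO
r22=10110: O_O_O_O_________O_O_O_O
r23=10111: OOOOOOOO________OOOOOOOO
r24=11000: O_______O_______O_______O

Answer: O
OO
O_O
OOOO
O___O
OO__OO
O_O_O_O
OOOOOOOO
O_______O
OO______OO
O_O_____O_O
OOOO____OOOO
O___O___O___O
OO__OO__OO__OO
O_O_O_O_O_O_O_O
OOOOOOOOOOOOOOOO
O_______________O
OO______________OO
O_O_____________O_O
OOOO____________OOOO
O___O___________O___O
OO__OO__________OO__OO
O_O_O_O_________O_O_O_O
OOOOOOOO________OOOOOOOO
O_______O_______O_______O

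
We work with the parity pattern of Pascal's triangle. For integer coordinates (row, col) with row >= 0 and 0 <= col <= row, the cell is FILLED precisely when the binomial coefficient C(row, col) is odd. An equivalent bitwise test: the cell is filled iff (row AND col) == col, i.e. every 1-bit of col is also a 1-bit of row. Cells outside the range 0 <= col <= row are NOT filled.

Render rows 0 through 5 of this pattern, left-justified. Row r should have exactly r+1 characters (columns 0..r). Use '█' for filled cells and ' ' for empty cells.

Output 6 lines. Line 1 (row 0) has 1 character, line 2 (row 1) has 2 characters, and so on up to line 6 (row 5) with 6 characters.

r0=0: █
r1=1: ██
r2=10: █ █
r3=11: ████
r4=100: █   █
r5=101: ██  ██

Answer: █
██
█ █
████
█   █
██  ██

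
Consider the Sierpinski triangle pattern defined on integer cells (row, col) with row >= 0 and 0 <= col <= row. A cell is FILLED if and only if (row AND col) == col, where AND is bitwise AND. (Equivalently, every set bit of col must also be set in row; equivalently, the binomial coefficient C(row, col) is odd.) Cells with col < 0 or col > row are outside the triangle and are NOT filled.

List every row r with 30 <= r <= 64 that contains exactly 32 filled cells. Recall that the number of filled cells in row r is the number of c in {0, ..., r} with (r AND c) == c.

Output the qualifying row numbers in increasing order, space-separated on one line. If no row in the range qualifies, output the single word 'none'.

Answer: 31 47 55 59 61 62

Derivation:
Row r has 2^popcount(r) filled cells, so we need popcount(r) = log2(32) = 5.
Scan r = 30..64 and keep those with exactly 5 one-bits:
r=30=11110 popcount=4 -> skip
r=31=11111 popcount=5 -> KEEP
r=32=100000 popcount=1 -> skip
r=33=100001 popcount=2 -> skip
r=34=100010 popcount=2 -> skip
r=35=100011 popcount=3 -> skip
r=36=100100 popcount=2 -> skip
r=37=100101 popcount=3 -> skip
r=38=100110 popcount=3 -> skip
r=39=100111 popcount=4 -> skip
r=40=101000 popcount=2 -> skip
r=41=101001 popcount=3 -> skip
r=42=101010 popcount=3 -> skip
r=43=101011 popcount=4 -> skip
r=44=101100 popcount=3 -> skip
r=45=101101 popcount=4 -> skip
r=46=101110 popcount=4 -> skip
r=47=101111 popcount=5 -> KEEP
r=48=110000 popcount=2 -> skip
r=49=110001 popcount=3 -> skip
r=50=110010 popcount=3 -> skip
r=51=110011 popcount=4 -> skip
r=52=110100 popcount=3 -> skip
r=53=110101 popcount=4 -> skip
r=54=110110 popcount=4 -> skip
r=55=110111 popcount=5 -> KEEP
r=56=111000 popcount=3 -> skip
r=57=111001 popcount=4 -> skip
r=58=111010 popcount=4 -> skip
r=59=111011 popcount=5 -> KEEP
r=60=111100 popcount=4 -> skip
r=61=111101 popcount=5 -> KEEP
r=62=111110 popcount=5 -> KEEP
r=63=111111 popcount=6 -> skip
r=64=1000000 popcount=1 -> skip
Kept rows: 31 47 55 59 61 62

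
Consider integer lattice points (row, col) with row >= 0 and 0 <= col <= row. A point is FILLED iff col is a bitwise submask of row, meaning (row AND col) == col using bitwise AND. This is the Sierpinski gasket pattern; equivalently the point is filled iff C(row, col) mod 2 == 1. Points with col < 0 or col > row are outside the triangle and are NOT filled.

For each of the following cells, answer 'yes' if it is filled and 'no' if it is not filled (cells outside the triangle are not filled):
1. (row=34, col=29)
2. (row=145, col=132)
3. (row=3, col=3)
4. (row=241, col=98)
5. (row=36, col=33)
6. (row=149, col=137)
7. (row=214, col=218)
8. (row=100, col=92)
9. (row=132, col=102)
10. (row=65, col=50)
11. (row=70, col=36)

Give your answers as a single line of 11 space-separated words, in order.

(34,29): row=0b100010, col=0b11101, row AND col = 0b0 = 0; 0 != 29 -> empty
(145,132): row=0b10010001, col=0b10000100, row AND col = 0b10000000 = 128; 128 != 132 -> empty
(3,3): row=0b11, col=0b11, row AND col = 0b11 = 3; 3 == 3 -> filled
(241,98): row=0b11110001, col=0b1100010, row AND col = 0b1100000 = 96; 96 != 98 -> empty
(36,33): row=0b100100, col=0b100001, row AND col = 0b100000 = 32; 32 != 33 -> empty
(149,137): row=0b10010101, col=0b10001001, row AND col = 0b10000001 = 129; 129 != 137 -> empty
(214,218): col outside [0, 214] -> not filled
(100,92): row=0b1100100, col=0b1011100, row AND col = 0b1000100 = 68; 68 != 92 -> empty
(132,102): row=0b10000100, col=0b1100110, row AND col = 0b100 = 4; 4 != 102 -> empty
(65,50): row=0b1000001, col=0b110010, row AND col = 0b0 = 0; 0 != 50 -> empty
(70,36): row=0b1000110, col=0b100100, row AND col = 0b100 = 4; 4 != 36 -> empty

Answer: no no yes no no no no no no no no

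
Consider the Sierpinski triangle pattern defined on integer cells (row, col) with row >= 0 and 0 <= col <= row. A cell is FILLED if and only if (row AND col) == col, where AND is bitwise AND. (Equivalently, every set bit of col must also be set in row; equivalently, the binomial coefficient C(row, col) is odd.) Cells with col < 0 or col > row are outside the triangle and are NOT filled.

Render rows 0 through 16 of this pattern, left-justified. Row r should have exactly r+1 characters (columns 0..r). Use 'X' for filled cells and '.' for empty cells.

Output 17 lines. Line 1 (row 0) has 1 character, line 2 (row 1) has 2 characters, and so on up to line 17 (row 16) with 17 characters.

Answer: X
XX
X.X
XXXX
X...X
XX..XX
X.X.X.X
XXXXXXXX
X.......X
XX......XX
X.X.....X.X
XXXX....XXXX
X...X...X...X
XX..XX..XX..XX
X.X.X.X.X.X.X.X
XXXXXXXXXXXXXXXX
X...............X

Derivation:
r0=0: X
r1=1: XX
r2=10: X.X
r3=11: XXXX
r4=100: X...X
r5=101: XX..XX
r6=110: X.X.X.X
r7=111: XXXXXXXX
r8=1000: X.......X
r9=1001: XX......XX
r10=1010: X.X.....X.X
r11=1011: XXXX....XXXX
r12=1100: X...X...X...X
r13=1101: XX..XX..XX..XX
r14=1110: X.X.X.X.X.X.X.X
r15=1111: XXXXXXXXXXXXXXXX
r16=10000: X...............X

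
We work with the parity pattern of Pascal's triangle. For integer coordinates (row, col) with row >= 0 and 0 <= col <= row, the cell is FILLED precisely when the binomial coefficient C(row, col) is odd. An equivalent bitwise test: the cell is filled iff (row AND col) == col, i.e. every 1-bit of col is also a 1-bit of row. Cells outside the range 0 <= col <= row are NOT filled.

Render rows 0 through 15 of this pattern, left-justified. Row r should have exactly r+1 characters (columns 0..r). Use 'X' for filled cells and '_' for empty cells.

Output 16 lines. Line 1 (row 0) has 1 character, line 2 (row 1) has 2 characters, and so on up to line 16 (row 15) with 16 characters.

Answer: X
XX
X_X
XXXX
X___X
XX__XX
X_X_X_X
XXXXXXXX
X_______X
XX______XX
X_X_____X_X
XXXX____XXXX
X___X___X___X
XX__XX__XX__XX
X_X_X_X_X_X_X_X
XXXXXXXXXXXXXXXX

Derivation:
r0=0: X
r1=1: XX
r2=10: X_X
r3=11: XXXX
r4=100: X___X
r5=101: XX__XX
r6=110: X_X_X_X
r7=111: XXXXXXXX
r8=1000: X_______X
r9=1001: XX______XX
r10=1010: X_X_____X_X
r11=1011: XXXX____XXXX
r12=1100: X___X___X___X
r13=1101: XX__XX__XX__XX
r14=1110: X_X_X_X_X_X_X_X
r15=1111: XXXXXXXXXXXXXXXX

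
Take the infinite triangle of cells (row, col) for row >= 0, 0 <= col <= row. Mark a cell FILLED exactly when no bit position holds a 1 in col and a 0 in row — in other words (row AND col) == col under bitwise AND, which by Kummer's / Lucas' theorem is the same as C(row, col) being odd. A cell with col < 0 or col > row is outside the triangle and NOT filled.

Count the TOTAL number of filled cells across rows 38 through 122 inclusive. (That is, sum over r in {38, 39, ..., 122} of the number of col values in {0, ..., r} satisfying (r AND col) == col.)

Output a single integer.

Answer: 1562

Derivation:
r38=100110 pc3: +8 =8
r39=100111 pc4: +16 =24
r40=101000 pc2: +4 =28
r41=101001 pc3: +8 =36
r42=101010 pc3: +8 =44
r43=101011 pc4: +16 =60
r44=101100 pc3: +8 =68
r45=101101 pc4: +16 =84
r46=101110 pc4: +16 =100
r47=101111 pc5: +32 =132
r48=110000 pc2: +4 =136
r49=110001 pc3: +8 =144
r50=110010 pc3: +8 =152
r51=110011 pc4: +16 =168
r52=110100 pc3: +8 =176
r53=110101 pc4: +16 =192
r54=110110 pc4: +16 =208
r55=110111 pc5: +32 =240
r56=111000 pc3: +8 =248
r57=111001 pc4: +16 =264
r58=111010 pc4: +16 =280
r59=111011 pc5: +32 =312
r60=111100 pc4: +16 =328
r61=111101 pc5: +32 =360
r62=111110 pc5: +32 =392
r63=111111 pc6: +64 =456
r64=1000000 pc1: +2 =458
r65=1000001 pc2: +4 =462
r66=1000010 pc2: +4 =466
r67=1000011 pc3: +8 =474
r68=1000100 pc2: +4 =478
r69=1000101 pc3: +8 =486
r70=1000110 pc3: +8 =494
r71=1000111 pc4: +16 =510
r72=1001000 pc2: +4 =514
r73=1001001 pc3: +8 =522
r74=1001010 pc3: +8 =530
r75=1001011 pc4: +16 =546
r76=1001100 pc3: +8 =554
r77=1001101 pc4: +16 =570
r78=1001110 pc4: +16 =586
r79=1001111 pc5: +32 =618
r80=1010000 pc2: +4 =622
r81=1010001 pc3: +8 =630
r82=1010010 pc3: +8 =638
r83=1010011 pc4: +16 =654
r84=1010100 pc3: +8 =662
r85=1010101 pc4: +16 =678
r86=1010110 pc4: +16 =694
r87=1010111 pc5: +32 =726
r88=1011000 pc3: +8 =734
r89=1011001 pc4: +16 =750
r90=1011010 pc4: +16 =766
r91=1011011 pc5: +32 =798
r92=1011100 pc4: +16 =814
r93=1011101 pc5: +32 =846
r94=1011110 pc5: +32 =878
r95=1011111 pc6: +64 =942
r96=1100000 pc2: +4 =946
r97=1100001 pc3: +8 =954
r98=1100010 pc3: +8 =962
r99=1100011 pc4: +16 =978
r100=1100100 pc3: +8 =986
r101=1100101 pc4: +16 =1002
r102=1100110 pc4: +16 =1018
r103=1100111 pc5: +32 =1050
r104=1101000 pc3: +8 =1058
r105=1101001 pc4: +16 =1074
r106=1101010 pc4: +16 =1090
r107=1101011 pc5: +32 =1122
r108=1101100 pc4: +16 =1138
r109=1101101 pc5: +32 =1170
r110=1101110 pc5: +32 =1202
r111=1101111 pc6: +64 =1266
r112=1110000 pc3: +8 =1274
r113=1110001 pc4: +16 =1290
r114=1110010 pc4: +16 =1306
r115=1110011 pc5: +32 =1338
r116=1110100 pc4: +16 =1354
r117=1110101 pc5: +32 =1386
r118=1110110 pc5: +32 =1418
r119=1110111 pc6: +64 =1482
r120=1111000 pc4: +16 =1498
r121=1111001 pc5: +32 =1530
r122=1111010 pc5: +32 =1562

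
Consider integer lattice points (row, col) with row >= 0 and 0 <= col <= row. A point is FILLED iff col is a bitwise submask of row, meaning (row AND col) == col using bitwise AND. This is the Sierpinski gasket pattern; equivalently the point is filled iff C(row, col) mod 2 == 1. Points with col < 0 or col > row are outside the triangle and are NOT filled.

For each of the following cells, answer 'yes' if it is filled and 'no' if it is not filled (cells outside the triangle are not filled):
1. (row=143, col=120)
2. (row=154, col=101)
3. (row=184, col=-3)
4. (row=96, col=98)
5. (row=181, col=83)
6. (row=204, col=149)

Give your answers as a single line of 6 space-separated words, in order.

(143,120): row=0b10001111, col=0b1111000, row AND col = 0b1000 = 8; 8 != 120 -> empty
(154,101): row=0b10011010, col=0b1100101, row AND col = 0b0 = 0; 0 != 101 -> empty
(184,-3): col outside [0, 184] -> not filled
(96,98): col outside [0, 96] -> not filled
(181,83): row=0b10110101, col=0b1010011, row AND col = 0b10001 = 17; 17 != 83 -> empty
(204,149): row=0b11001100, col=0b10010101, row AND col = 0b10000100 = 132; 132 != 149 -> empty

Answer: no no no no no no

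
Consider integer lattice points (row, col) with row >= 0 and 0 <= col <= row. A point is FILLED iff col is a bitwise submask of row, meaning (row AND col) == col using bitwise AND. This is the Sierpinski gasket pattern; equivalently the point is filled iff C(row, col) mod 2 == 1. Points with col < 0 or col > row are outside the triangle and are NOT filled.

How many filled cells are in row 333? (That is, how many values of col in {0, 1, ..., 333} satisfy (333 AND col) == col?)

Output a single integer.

333 in binary = 101001101
popcount(333) = number of 1-bits in 101001101 = 5
A col c satisfies (333 AND c) == c iff every set bit of c is also set in 333; each of the 5 set bits of 333 can independently be on or off in c.
count = 2^5 = 32

Answer: 32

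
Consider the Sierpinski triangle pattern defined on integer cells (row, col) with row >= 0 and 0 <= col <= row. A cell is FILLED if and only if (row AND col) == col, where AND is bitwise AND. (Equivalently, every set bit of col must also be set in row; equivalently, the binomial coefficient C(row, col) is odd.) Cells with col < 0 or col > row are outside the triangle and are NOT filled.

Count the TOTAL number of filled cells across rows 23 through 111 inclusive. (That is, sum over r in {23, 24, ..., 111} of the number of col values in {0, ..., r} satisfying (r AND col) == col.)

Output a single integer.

r23=10111 pc4: +16 =16
r24=11000 pc2: +4 =20
r25=11001 pc3: +8 =28
r26=11010 pc3: +8 =36
r27=11011 pc4: +16 =52
r28=11100 pc3: +8 =60
r29=11101 pc4: +16 =76
r30=11110 pc4: +16 =92
r31=11111 pc5: +32 =124
r32=100000 pc1: +2 =126
r33=100001 pc2: +4 =130
r34=100010 pc2: +4 =134
r35=100011 pc3: +8 =142
r36=100100 pc2: +4 =146
r37=100101 pc3: +8 =154
r38=100110 pc3: +8 =162
r39=100111 pc4: +16 =178
r40=101000 pc2: +4 =182
r41=101001 pc3: +8 =190
r42=101010 pc3: +8 =198
r43=101011 pc4: +16 =214
r44=101100 pc3: +8 =222
r45=101101 pc4: +16 =238
r46=101110 pc4: +16 =254
r47=101111 pc5: +32 =286
r48=110000 pc2: +4 =290
r49=110001 pc3: +8 =298
r50=110010 pc3: +8 =306
r51=110011 pc4: +16 =322
r52=110100 pc3: +8 =330
r53=110101 pc4: +16 =346
r54=110110 pc4: +16 =362
r55=110111 pc5: +32 =394
r56=111000 pc3: +8 =402
r57=111001 pc4: +16 =418
r58=111010 pc4: +16 =434
r59=111011 pc5: +32 =466
r60=111100 pc4: +16 =482
r61=111101 pc5: +32 =514
r62=111110 pc5: +32 =546
r63=111111 pc6: +64 =610
r64=1000000 pc1: +2 =612
r65=1000001 pc2: +4 =616
r66=1000010 pc2: +4 =620
r67=1000011 pc3: +8 =628
r68=1000100 pc2: +4 =632
r69=1000101 pc3: +8 =640
r70=1000110 pc3: +8 =648
r71=1000111 pc4: +16 =664
r72=1001000 pc2: +4 =668
r73=1001001 pc3: +8 =676
r74=1001010 pc3: +8 =684
r75=1001011 pc4: +16 =700
r76=1001100 pc3: +8 =708
r77=1001101 pc4: +16 =724
r78=1001110 pc4: +16 =740
r79=1001111 pc5: +32 =772
r80=1010000 pc2: +4 =776
r81=1010001 pc3: +8 =784
r82=1010010 pc3: +8 =792
r83=1010011 pc4: +16 =808
r84=1010100 pc3: +8 =816
r85=1010101 pc4: +16 =832
r86=1010110 pc4: +16 =848
r87=1010111 pc5: +32 =880
r88=1011000 pc3: +8 =888
r89=1011001 pc4: +16 =904
r90=1011010 pc4: +16 =920
r91=1011011 pc5: +32 =952
r92=1011100 pc4: +16 =968
r93=1011101 pc5: +32 =1000
r94=1011110 pc5: +32 =1032
r95=1011111 pc6: +64 =1096
r96=1100000 pc2: +4 =1100
r97=1100001 pc3: +8 =1108
r98=1100010 pc3: +8 =1116
r99=1100011 pc4: +16 =1132
r100=1100100 pc3: +8 =1140
r101=1100101 pc4: +16 =1156
r102=1100110 pc4: +16 =1172
r103=1100111 pc5: +32 =1204
r104=1101000 pc3: +8 =1212
r105=1101001 pc4: +16 =1228
r106=1101010 pc4: +16 =1244
r107=1101011 pc5: +32 =1276
r108=1101100 pc4: +16 =1292
r109=1101101 pc5: +32 =1324
r110=1101110 pc5: +32 =1356
r111=1101111 pc6: +64 =1420

Answer: 1420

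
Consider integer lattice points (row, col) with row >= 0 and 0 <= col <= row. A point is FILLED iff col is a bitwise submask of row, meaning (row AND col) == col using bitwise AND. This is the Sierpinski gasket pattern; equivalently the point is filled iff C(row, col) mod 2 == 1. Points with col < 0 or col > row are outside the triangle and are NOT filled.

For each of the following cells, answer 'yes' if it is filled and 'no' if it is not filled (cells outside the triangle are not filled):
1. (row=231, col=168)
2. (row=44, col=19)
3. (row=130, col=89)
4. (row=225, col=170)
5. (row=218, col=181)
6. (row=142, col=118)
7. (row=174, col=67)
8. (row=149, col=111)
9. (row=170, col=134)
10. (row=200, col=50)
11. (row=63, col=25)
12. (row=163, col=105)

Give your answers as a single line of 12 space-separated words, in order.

(231,168): row=0b11100111, col=0b10101000, row AND col = 0b10100000 = 160; 160 != 168 -> empty
(44,19): row=0b101100, col=0b10011, row AND col = 0b0 = 0; 0 != 19 -> empty
(130,89): row=0b10000010, col=0b1011001, row AND col = 0b0 = 0; 0 != 89 -> empty
(225,170): row=0b11100001, col=0b10101010, row AND col = 0b10100000 = 160; 160 != 170 -> empty
(218,181): row=0b11011010, col=0b10110101, row AND col = 0b10010000 = 144; 144 != 181 -> empty
(142,118): row=0b10001110, col=0b1110110, row AND col = 0b110 = 6; 6 != 118 -> empty
(174,67): row=0b10101110, col=0b1000011, row AND col = 0b10 = 2; 2 != 67 -> empty
(149,111): row=0b10010101, col=0b1101111, row AND col = 0b101 = 5; 5 != 111 -> empty
(170,134): row=0b10101010, col=0b10000110, row AND col = 0b10000010 = 130; 130 != 134 -> empty
(200,50): row=0b11001000, col=0b110010, row AND col = 0b0 = 0; 0 != 50 -> empty
(63,25): row=0b111111, col=0b11001, row AND col = 0b11001 = 25; 25 == 25 -> filled
(163,105): row=0b10100011, col=0b1101001, row AND col = 0b100001 = 33; 33 != 105 -> empty

Answer: no no no no no no no no no no yes no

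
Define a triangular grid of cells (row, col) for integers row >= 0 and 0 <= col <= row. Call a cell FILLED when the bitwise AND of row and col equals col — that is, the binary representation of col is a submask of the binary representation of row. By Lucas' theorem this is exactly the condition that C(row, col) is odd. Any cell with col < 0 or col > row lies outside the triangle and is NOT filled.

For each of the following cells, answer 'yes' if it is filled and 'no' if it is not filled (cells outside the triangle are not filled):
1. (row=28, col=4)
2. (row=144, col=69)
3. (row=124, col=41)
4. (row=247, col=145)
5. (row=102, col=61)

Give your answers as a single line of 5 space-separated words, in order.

Answer: yes no no yes no

Derivation:
(28,4): row=0b11100, col=0b100, row AND col = 0b100 = 4; 4 == 4 -> filled
(144,69): row=0b10010000, col=0b1000101, row AND col = 0b0 = 0; 0 != 69 -> empty
(124,41): row=0b1111100, col=0b101001, row AND col = 0b101000 = 40; 40 != 41 -> empty
(247,145): row=0b11110111, col=0b10010001, row AND col = 0b10010001 = 145; 145 == 145 -> filled
(102,61): row=0b1100110, col=0b111101, row AND col = 0b100100 = 36; 36 != 61 -> empty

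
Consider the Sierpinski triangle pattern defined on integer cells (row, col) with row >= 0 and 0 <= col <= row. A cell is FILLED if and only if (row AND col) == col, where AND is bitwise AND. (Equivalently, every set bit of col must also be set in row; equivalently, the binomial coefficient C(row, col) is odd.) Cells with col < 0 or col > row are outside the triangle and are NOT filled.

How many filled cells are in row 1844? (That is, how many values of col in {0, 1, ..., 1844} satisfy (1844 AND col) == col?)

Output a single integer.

Answer: 64

Derivation:
1844 in binary = 11100110100
popcount(1844) = number of 1-bits in 11100110100 = 6
A col c satisfies (1844 AND c) == c iff every set bit of c is also set in 1844; each of the 6 set bits of 1844 can independently be on or off in c.
count = 2^6 = 64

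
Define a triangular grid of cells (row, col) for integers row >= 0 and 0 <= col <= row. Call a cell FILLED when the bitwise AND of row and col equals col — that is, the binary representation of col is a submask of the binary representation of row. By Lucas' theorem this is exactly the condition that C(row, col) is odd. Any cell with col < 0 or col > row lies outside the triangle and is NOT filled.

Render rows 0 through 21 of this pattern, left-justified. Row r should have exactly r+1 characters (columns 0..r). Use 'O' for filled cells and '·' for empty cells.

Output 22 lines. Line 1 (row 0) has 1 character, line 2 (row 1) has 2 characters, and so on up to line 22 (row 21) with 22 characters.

r0=0: O
r1=1: OO
r2=10: O·O
r3=11: OOOO
r4=100: O···O
r5=101: OO··OO
r6=110: O·O·O·O
r7=111: OOOOOOOO
r8=1000: O·······O
r9=1001: OO······OO
r10=1010: O·O·····O·O
r11=1011: OOOO····OOOO
r12=1100: O···O···O···O
r13=1101: OO··OO··OO··OO
r14=1110: O·O·O·O·O·O·O·O
r15=1111: OOOOOOOOOOOOOOOO
r16=10000: O···············O
r17=10001: OO··············OO
r18=10010: O·O·············O·O
r19=10011: OOOO············OOOO
r20=10100: O···O···········O···O
r21=10101: OO··OO··········OO··OO

Answer: O
OO
O·O
OOOO
O···O
OO··OO
O·O·O·O
OOOOOOOO
O·······O
OO······OO
O·O·····O·O
OOOO····OOOO
O···O···O···O
OO··OO··OO··OO
O·O·O·O·O·O·O·O
OOOOOOOOOOOOOOOO
O···············O
OO··············OO
O·O·············O·O
OOOO············OOOO
O···O···········O···O
OO··OO··········OO··OO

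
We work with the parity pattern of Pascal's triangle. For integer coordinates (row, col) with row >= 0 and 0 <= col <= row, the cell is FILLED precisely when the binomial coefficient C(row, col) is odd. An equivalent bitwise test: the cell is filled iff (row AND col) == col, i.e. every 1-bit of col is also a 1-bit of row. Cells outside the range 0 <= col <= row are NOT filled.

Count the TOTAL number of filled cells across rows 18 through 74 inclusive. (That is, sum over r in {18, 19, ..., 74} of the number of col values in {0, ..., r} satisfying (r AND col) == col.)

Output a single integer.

r18=10010 pc2: +4 =4
r19=10011 pc3: +8 =12
r20=10100 pc2: +4 =16
r21=10101 pc3: +8 =24
r22=10110 pc3: +8 =32
r23=10111 pc4: +16 =48
r24=11000 pc2: +4 =52
r25=11001 pc3: +8 =60
r26=11010 pc3: +8 =68
r27=11011 pc4: +16 =84
r28=11100 pc3: +8 =92
r29=11101 pc4: +16 =108
r30=11110 pc4: +16 =124
r31=11111 pc5: +32 =156
r32=100000 pc1: +2 =158
r33=100001 pc2: +4 =162
r34=100010 pc2: +4 =166
r35=100011 pc3: +8 =174
r36=100100 pc2: +4 =178
r37=100101 pc3: +8 =186
r38=100110 pc3: +8 =194
r39=100111 pc4: +16 =210
r40=101000 pc2: +4 =214
r41=101001 pc3: +8 =222
r42=101010 pc3: +8 =230
r43=101011 pc4: +16 =246
r44=101100 pc3: +8 =254
r45=101101 pc4: +16 =270
r46=101110 pc4: +16 =286
r47=101111 pc5: +32 =318
r48=110000 pc2: +4 =322
r49=110001 pc3: +8 =330
r50=110010 pc3: +8 =338
r51=110011 pc4: +16 =354
r52=110100 pc3: +8 =362
r53=110101 pc4: +16 =378
r54=110110 pc4: +16 =394
r55=110111 pc5: +32 =426
r56=111000 pc3: +8 =434
r57=111001 pc4: +16 =450
r58=111010 pc4: +16 =466
r59=111011 pc5: +32 =498
r60=111100 pc4: +16 =514
r61=111101 pc5: +32 =546
r62=111110 pc5: +32 =578
r63=111111 pc6: +64 =642
r64=1000000 pc1: +2 =644
r65=1000001 pc2: +4 =648
r66=1000010 pc2: +4 =652
r67=1000011 pc3: +8 =660
r68=1000100 pc2: +4 =664
r69=1000101 pc3: +8 =672
r70=1000110 pc3: +8 =680
r71=1000111 pc4: +16 =696
r72=1001000 pc2: +4 =700
r73=1001001 pc3: +8 =708
r74=1001010 pc3: +8 =716

Answer: 716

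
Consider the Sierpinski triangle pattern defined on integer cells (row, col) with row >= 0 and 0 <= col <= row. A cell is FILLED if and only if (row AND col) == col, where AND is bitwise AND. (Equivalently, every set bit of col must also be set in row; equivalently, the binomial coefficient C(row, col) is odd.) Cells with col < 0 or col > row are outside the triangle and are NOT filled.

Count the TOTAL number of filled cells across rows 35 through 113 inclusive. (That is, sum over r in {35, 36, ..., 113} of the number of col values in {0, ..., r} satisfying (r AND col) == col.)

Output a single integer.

r35=100011 pc3: +8 =8
r36=100100 pc2: +4 =12
r37=100101 pc3: +8 =20
r38=100110 pc3: +8 =28
r39=100111 pc4: +16 =44
r40=101000 pc2: +4 =48
r41=101001 pc3: +8 =56
r42=101010 pc3: +8 =64
r43=101011 pc4: +16 =80
r44=101100 pc3: +8 =88
r45=101101 pc4: +16 =104
r46=101110 pc4: +16 =120
r47=101111 pc5: +32 =152
r48=110000 pc2: +4 =156
r49=110001 pc3: +8 =164
r50=110010 pc3: +8 =172
r51=110011 pc4: +16 =188
r52=110100 pc3: +8 =196
r53=110101 pc4: +16 =212
r54=110110 pc4: +16 =228
r55=110111 pc5: +32 =260
r56=111000 pc3: +8 =268
r57=111001 pc4: +16 =284
r58=111010 pc4: +16 =300
r59=111011 pc5: +32 =332
r60=111100 pc4: +16 =348
r61=111101 pc5: +32 =380
r62=111110 pc5: +32 =412
r63=111111 pc6: +64 =476
r64=1000000 pc1: +2 =478
r65=1000001 pc2: +4 =482
r66=1000010 pc2: +4 =486
r67=1000011 pc3: +8 =494
r68=1000100 pc2: +4 =498
r69=1000101 pc3: +8 =506
r70=1000110 pc3: +8 =514
r71=1000111 pc4: +16 =530
r72=1001000 pc2: +4 =534
r73=1001001 pc3: +8 =542
r74=1001010 pc3: +8 =550
r75=1001011 pc4: +16 =566
r76=1001100 pc3: +8 =574
r77=1001101 pc4: +16 =590
r78=1001110 pc4: +16 =606
r79=1001111 pc5: +32 =638
r80=1010000 pc2: +4 =642
r81=1010001 pc3: +8 =650
r82=1010010 pc3: +8 =658
r83=1010011 pc4: +16 =674
r84=1010100 pc3: +8 =682
r85=1010101 pc4: +16 =698
r86=1010110 pc4: +16 =714
r87=1010111 pc5: +32 =746
r88=1011000 pc3: +8 =754
r89=1011001 pc4: +16 =770
r90=1011010 pc4: +16 =786
r91=1011011 pc5: +32 =818
r92=1011100 pc4: +16 =834
r93=1011101 pc5: +32 =866
r94=1011110 pc5: +32 =898
r95=1011111 pc6: +64 =962
r96=1100000 pc2: +4 =966
r97=1100001 pc3: +8 =974
r98=1100010 pc3: +8 =982
r99=1100011 pc4: +16 =998
r100=1100100 pc3: +8 =1006
r101=1100101 pc4: +16 =1022
r102=1100110 pc4: +16 =1038
r103=1100111 pc5: +32 =1070
r104=1101000 pc3: +8 =1078
r105=1101001 pc4: +16 =1094
r106=1101010 pc4: +16 =1110
r107=1101011 pc5: +32 =1142
r108=1101100 pc4: +16 =1158
r109=1101101 pc5: +32 =1190
r110=1101110 pc5: +32 =1222
r111=1101111 pc6: +64 =1286
r112=1110000 pc3: +8 =1294
r113=1110001 pc4: +16 =1310

Answer: 1310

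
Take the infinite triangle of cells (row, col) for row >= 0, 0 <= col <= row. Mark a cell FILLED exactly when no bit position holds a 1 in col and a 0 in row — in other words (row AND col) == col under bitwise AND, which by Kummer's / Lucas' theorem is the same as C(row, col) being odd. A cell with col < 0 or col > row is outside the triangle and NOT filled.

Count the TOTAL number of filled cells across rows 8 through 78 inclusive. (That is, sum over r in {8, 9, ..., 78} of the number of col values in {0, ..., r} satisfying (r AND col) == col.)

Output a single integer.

Answer: 832

Derivation:
r8=1000 pc1: +2 =2
r9=1001 pc2: +4 =6
r10=1010 pc2: +4 =10
r11=1011 pc3: +8 =18
r12=1100 pc2: +4 =22
r13=1101 pc3: +8 =30
r14=1110 pc3: +8 =38
r15=1111 pc4: +16 =54
r16=10000 pc1: +2 =56
r17=10001 pc2: +4 =60
r18=10010 pc2: +4 =64
r19=10011 pc3: +8 =72
r20=10100 pc2: +4 =76
r21=10101 pc3: +8 =84
r22=10110 pc3: +8 =92
r23=10111 pc4: +16 =108
r24=11000 pc2: +4 =112
r25=11001 pc3: +8 =120
r26=11010 pc3: +8 =128
r27=11011 pc4: +16 =144
r28=11100 pc3: +8 =152
r29=11101 pc4: +16 =168
r30=11110 pc4: +16 =184
r31=11111 pc5: +32 =216
r32=100000 pc1: +2 =218
r33=100001 pc2: +4 =222
r34=100010 pc2: +4 =226
r35=100011 pc3: +8 =234
r36=100100 pc2: +4 =238
r37=100101 pc3: +8 =246
r38=100110 pc3: +8 =254
r39=100111 pc4: +16 =270
r40=101000 pc2: +4 =274
r41=101001 pc3: +8 =282
r42=101010 pc3: +8 =290
r43=101011 pc4: +16 =306
r44=101100 pc3: +8 =314
r45=101101 pc4: +16 =330
r46=101110 pc4: +16 =346
r47=101111 pc5: +32 =378
r48=110000 pc2: +4 =382
r49=110001 pc3: +8 =390
r50=110010 pc3: +8 =398
r51=110011 pc4: +16 =414
r52=110100 pc3: +8 =422
r53=110101 pc4: +16 =438
r54=110110 pc4: +16 =454
r55=110111 pc5: +32 =486
r56=111000 pc3: +8 =494
r57=111001 pc4: +16 =510
r58=111010 pc4: +16 =526
r59=111011 pc5: +32 =558
r60=111100 pc4: +16 =574
r61=111101 pc5: +32 =606
r62=111110 pc5: +32 =638
r63=111111 pc6: +64 =702
r64=1000000 pc1: +2 =704
r65=1000001 pc2: +4 =708
r66=1000010 pc2: +4 =712
r67=1000011 pc3: +8 =720
r68=1000100 pc2: +4 =724
r69=1000101 pc3: +8 =732
r70=1000110 pc3: +8 =740
r71=1000111 pc4: +16 =756
r72=1001000 pc2: +4 =760
r73=1001001 pc3: +8 =768
r74=1001010 pc3: +8 =776
r75=1001011 pc4: +16 =792
r76=1001100 pc3: +8 =800
r77=1001101 pc4: +16 =816
r78=1001110 pc4: +16 =832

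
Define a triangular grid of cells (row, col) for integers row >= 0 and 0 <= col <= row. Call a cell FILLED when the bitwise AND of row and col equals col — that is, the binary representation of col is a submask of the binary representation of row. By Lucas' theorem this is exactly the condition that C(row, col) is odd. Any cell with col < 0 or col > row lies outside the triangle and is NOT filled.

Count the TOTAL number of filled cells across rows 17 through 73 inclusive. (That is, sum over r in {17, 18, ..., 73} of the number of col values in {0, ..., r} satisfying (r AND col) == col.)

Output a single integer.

r17=10001 pc2: +4 =4
r18=10010 pc2: +4 =8
r19=10011 pc3: +8 =16
r20=10100 pc2: +4 =20
r21=10101 pc3: +8 =28
r22=10110 pc3: +8 =36
r23=10111 pc4: +16 =52
r24=11000 pc2: +4 =56
r25=11001 pc3: +8 =64
r26=11010 pc3: +8 =72
r27=11011 pc4: +16 =88
r28=11100 pc3: +8 =96
r29=11101 pc4: +16 =112
r30=11110 pc4: +16 =128
r31=11111 pc5: +32 =160
r32=100000 pc1: +2 =162
r33=100001 pc2: +4 =166
r34=100010 pc2: +4 =170
r35=100011 pc3: +8 =178
r36=100100 pc2: +4 =182
r37=100101 pc3: +8 =190
r38=100110 pc3: +8 =198
r39=100111 pc4: +16 =214
r40=101000 pc2: +4 =218
r41=101001 pc3: +8 =226
r42=101010 pc3: +8 =234
r43=101011 pc4: +16 =250
r44=101100 pc3: +8 =258
r45=101101 pc4: +16 =274
r46=101110 pc4: +16 =290
r47=101111 pc5: +32 =322
r48=110000 pc2: +4 =326
r49=110001 pc3: +8 =334
r50=110010 pc3: +8 =342
r51=110011 pc4: +16 =358
r52=110100 pc3: +8 =366
r53=110101 pc4: +16 =382
r54=110110 pc4: +16 =398
r55=110111 pc5: +32 =430
r56=111000 pc3: +8 =438
r57=111001 pc4: +16 =454
r58=111010 pc4: +16 =470
r59=111011 pc5: +32 =502
r60=111100 pc4: +16 =518
r61=111101 pc5: +32 =550
r62=111110 pc5: +32 =582
r63=111111 pc6: +64 =646
r64=1000000 pc1: +2 =648
r65=1000001 pc2: +4 =652
r66=1000010 pc2: +4 =656
r67=1000011 pc3: +8 =664
r68=1000100 pc2: +4 =668
r69=1000101 pc3: +8 =676
r70=1000110 pc3: +8 =684
r71=1000111 pc4: +16 =700
r72=1001000 pc2: +4 =704
r73=1001001 pc3: +8 =712

Answer: 712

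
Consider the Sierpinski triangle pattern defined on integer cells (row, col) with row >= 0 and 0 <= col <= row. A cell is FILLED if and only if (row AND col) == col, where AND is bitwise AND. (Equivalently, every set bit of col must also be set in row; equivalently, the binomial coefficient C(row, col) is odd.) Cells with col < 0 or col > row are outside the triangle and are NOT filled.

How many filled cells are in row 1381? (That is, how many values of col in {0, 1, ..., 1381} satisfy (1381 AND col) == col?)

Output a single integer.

Answer: 64

Derivation:
1381 in binary = 10101100101
popcount(1381) = number of 1-bits in 10101100101 = 6
A col c satisfies (1381 AND c) == c iff every set bit of c is also set in 1381; each of the 6 set bits of 1381 can independently be on or off in c.
count = 2^6 = 64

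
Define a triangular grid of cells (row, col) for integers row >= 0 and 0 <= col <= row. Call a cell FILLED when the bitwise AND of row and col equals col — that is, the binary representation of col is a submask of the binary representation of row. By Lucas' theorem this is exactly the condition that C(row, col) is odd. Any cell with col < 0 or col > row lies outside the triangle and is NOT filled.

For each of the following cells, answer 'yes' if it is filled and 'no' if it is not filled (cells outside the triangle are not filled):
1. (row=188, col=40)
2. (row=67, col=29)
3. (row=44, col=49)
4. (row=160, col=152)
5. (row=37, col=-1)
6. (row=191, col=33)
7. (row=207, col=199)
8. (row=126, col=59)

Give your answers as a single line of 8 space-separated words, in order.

(188,40): row=0b10111100, col=0b101000, row AND col = 0b101000 = 40; 40 == 40 -> filled
(67,29): row=0b1000011, col=0b11101, row AND col = 0b1 = 1; 1 != 29 -> empty
(44,49): col outside [0, 44] -> not filled
(160,152): row=0b10100000, col=0b10011000, row AND col = 0b10000000 = 128; 128 != 152 -> empty
(37,-1): col outside [0, 37] -> not filled
(191,33): row=0b10111111, col=0b100001, row AND col = 0b100001 = 33; 33 == 33 -> filled
(207,199): row=0b11001111, col=0b11000111, row AND col = 0b11000111 = 199; 199 == 199 -> filled
(126,59): row=0b1111110, col=0b111011, row AND col = 0b111010 = 58; 58 != 59 -> empty

Answer: yes no no no no yes yes no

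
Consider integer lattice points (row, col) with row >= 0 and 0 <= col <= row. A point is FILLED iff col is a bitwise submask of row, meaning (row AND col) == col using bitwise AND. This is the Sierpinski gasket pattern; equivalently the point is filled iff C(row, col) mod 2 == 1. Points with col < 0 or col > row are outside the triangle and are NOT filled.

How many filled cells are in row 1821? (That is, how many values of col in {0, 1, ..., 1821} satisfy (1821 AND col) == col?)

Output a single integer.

Answer: 128

Derivation:
1821 in binary = 11100011101
popcount(1821) = number of 1-bits in 11100011101 = 7
A col c satisfies (1821 AND c) == c iff every set bit of c is also set in 1821; each of the 7 set bits of 1821 can independently be on or off in c.
count = 2^7 = 128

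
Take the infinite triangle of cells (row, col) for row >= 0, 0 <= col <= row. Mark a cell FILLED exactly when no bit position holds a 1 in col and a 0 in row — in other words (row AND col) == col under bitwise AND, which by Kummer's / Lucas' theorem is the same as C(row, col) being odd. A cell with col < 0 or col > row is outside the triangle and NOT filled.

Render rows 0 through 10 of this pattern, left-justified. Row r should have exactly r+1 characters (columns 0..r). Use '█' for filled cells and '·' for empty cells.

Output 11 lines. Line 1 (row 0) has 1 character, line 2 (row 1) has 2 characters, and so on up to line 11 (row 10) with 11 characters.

r0=0: █
r1=1: ██
r2=10: █·█
r3=11: ████
r4=100: █···█
r5=101: ██··██
r6=110: █·█·█·█
r7=111: ████████
r8=1000: █·······█
r9=1001: ██······██
r10=1010: █·█·····█·█

Answer: █
██
█·█
████
█···█
██··██
█·█·█·█
████████
█·······█
██······██
█·█·····█·█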